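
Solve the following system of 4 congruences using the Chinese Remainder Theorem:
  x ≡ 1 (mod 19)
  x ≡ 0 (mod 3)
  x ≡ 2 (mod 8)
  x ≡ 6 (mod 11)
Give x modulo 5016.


Product of moduli M = 19 · 3 · 8 · 11 = 5016.
Merge one congruence at a time:
  Start: x ≡ 1 (mod 19).
  Combine with x ≡ 0 (mod 3); new modulus lcm = 57.
    Write x = 1 + 19·t and substitute into x ≡ 0 (mod 3): 19·t ≡ 0 − 1 = -1 (mod 3).
    Reduce coefficients mod 3: 1·t ≡ 2 (mod 3).
    So t ≡ 2 (mod 3).
    Then x = 1 + 19·2 = 39, valid modulo lcm(19, 3) = 57: x ≡ 39 (mod 57).
  Combine with x ≡ 2 (mod 8); new modulus lcm = 456.
    Write x = 39 + 57·t and substitute into x ≡ 2 (mod 8): 57·t ≡ 2 − 39 = -37 (mod 8).
    Reduce coefficients mod 8: 1·t ≡ 3 (mod 8).
    So t ≡ 3 (mod 8).
    Then x = 39 + 57·3 = 210, valid modulo lcm(57, 8) = 456: x ≡ 210 (mod 456).
  Combine with x ≡ 6 (mod 11); new modulus lcm = 5016.
    Write x = 210 + 456·t and substitute into x ≡ 6 (mod 11): 456·t ≡ 6 − 210 = -204 (mod 11).
    Reduce coefficients mod 11: 5·t ≡ 5 (mod 11).
    The inverse of 5 mod 11 is 9 (since 5·9 = 45 = 4·11 + 1), so t ≡ 9·5 = 45 ≡ 1 (mod 11).
    Then x = 210 + 456·1 = 666, valid modulo lcm(456, 11) = 5016: x ≡ 666 (mod 5016).
Verify against each original: 666 mod 19 = 1, 666 mod 3 = 0, 666 mod 8 = 2, 666 mod 11 = 6.

x ≡ 666 (mod 5016).


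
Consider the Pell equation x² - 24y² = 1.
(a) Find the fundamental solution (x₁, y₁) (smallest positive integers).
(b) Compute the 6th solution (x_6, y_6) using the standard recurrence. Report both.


Step 1: Find the fundamental solution (x₁, y₁) of x² - 24y² = 1.
  Expand √24 as a continued fraction. a₀ = ⌊√24⌋ = 4; iterate m_{k+1} = d_k·a_k − m_k, d_{k+1} = (24 − m_{k+1}²)/d_k, a_{k+1} = ⌊(a₀ + m_{k+1})/d_{k+1}⌋ (starting m₀ = 0, d₀ = 1), with convergents p_k = a_k·p_{k-1} + p_{k-2}, q_k = a_k·q_{k-1} + q_{k-2} (p₋₁ = 1, q₋₁ = 0):
  k = 0: a₀ = 4; p₀/q₀ = 4/1; p₀² − 24·q₀² = 16 − 24 = -8.
  k = 1: m = 4, d = 8, a = ⌊(4 + 4)/8⌋ = 1; p/q = (1·4 + 1)/(1·1 + 0) = 5/1; p² − 24·q² = 25 − 24 = 1.
  The first convergent with p² − 24·q² = 1 gives the fundamental solution (x₁, y₁) = (5, 1).
Step 2: Apply the recurrence (x_{n+1}, y_{n+1}) = (x₁x_n + 24y₁y_n, x₁y_n + y₁x_n) repeatedly.
  From (x_1, y_1) = (5, 1): x_2 = 5·5 + 24·1·1 = 49; y_2 = 5·1 + 1·5 = 10.
  From (x_2, y_2) = (49, 10): x_3 = 5·49 + 24·1·10 = 485; y_3 = 5·10 + 1·49 = 99.
  From (x_3, y_3) = (485, 99): x_4 = 5·485 + 24·1·99 = 4801; y_4 = 5·99 + 1·485 = 980.
  From (x_4, y_4) = (4801, 980): x_5 = 5·4801 + 24·1·980 = 47525; y_5 = 5·980 + 1·4801 = 9701.
  From (x_5, y_5) = (47525, 9701): x_6 = 5·47525 + 24·1·9701 = 470449; y_6 = 5·9701 + 1·47525 = 96030.
Step 3: Verify x_6² - 24·y_6² = 221322261601 - 221322261600 = 1 (should be 1). ✓

(x_1, y_1) = (5, 1); (x_6, y_6) = (470449, 96030).


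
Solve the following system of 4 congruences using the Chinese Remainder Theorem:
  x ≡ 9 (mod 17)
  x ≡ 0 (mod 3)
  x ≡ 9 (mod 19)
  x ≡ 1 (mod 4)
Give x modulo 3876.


Product of moduli M = 17 · 3 · 19 · 4 = 3876.
Merge one congruence at a time:
  Start: x ≡ 9 (mod 17).
  Combine with x ≡ 0 (mod 3); new modulus lcm = 51.
    Write x = 9 + 17·t and substitute into x ≡ 0 (mod 3): 17·t ≡ 0 − 9 = -9 (mod 3).
    Reduce coefficients mod 3: 2·t ≡ 0 (mod 3).
    The inverse of 2 mod 3 is 2 (since 2·2 = 4 = 1·3 + 1), so t ≡ 2·0 = 0 ≡ 0 (mod 3).
    Then x = 9 + 17·0 = 9, valid modulo lcm(17, 3) = 51: x ≡ 9 (mod 51).
  Combine with x ≡ 9 (mod 19); new modulus lcm = 969.
    Write x = 9 + 51·t and substitute into x ≡ 9 (mod 19): 51·t ≡ 9 − 9 = 0 (mod 19).
    Reduce coefficients mod 19: 13·t ≡ 0 (mod 19).
    The inverse of 13 mod 19 is 3 (since 13·3 = 39 = 2·19 + 1), so t ≡ 3·0 = 0 ≡ 0 (mod 19).
    Then x = 9 + 51·0 = 9, valid modulo lcm(51, 19) = 969: x ≡ 9 (mod 969).
  Combine with x ≡ 1 (mod 4); new modulus lcm = 3876.
    Write x = 9 + 969·t and substitute into x ≡ 1 (mod 4): 969·t ≡ 1 − 9 = -8 (mod 4).
    Reduce coefficients mod 4: 1·t ≡ 0 (mod 4).
    So t ≡ 0 (mod 4).
    Then x = 9 + 969·0 = 9, valid modulo lcm(969, 4) = 3876: x ≡ 9 (mod 3876).
Verify against each original: 9 mod 17 = 9, 9 mod 3 = 0, 9 mod 19 = 9, 9 mod 4 = 1.

x ≡ 9 (mod 3876).


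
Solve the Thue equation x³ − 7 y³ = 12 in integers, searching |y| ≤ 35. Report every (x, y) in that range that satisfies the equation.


The equation is x³ - 7y³ = 12. For fixed y, x³ = 7·y³ + 12, so a solution requires the RHS to be a perfect cube.
Strategy: iterate y from -35 to 35, compute RHS = 7·y³ + 12, and check whether it is a (positive or negative) perfect cube.
Check small values of y:
  y = 0: RHS = 12 is not a perfect cube.
  y = 1: RHS = 19 is not a perfect cube.
  y = -1: RHS = 5 is not a perfect cube.
  y = 2: RHS = 68 is not a perfect cube.
  y = -2: RHS = -44 is not a perfect cube.
  y = 3: RHS = 201 is not a perfect cube.
  y = -3: RHS = -177 is not a perfect cube.
Continuing the search up to |y| = 35 finds no solutions either.
No (x, y) in the scanned range satisfies the equation.

No integer solutions with |y| ≤ 35.


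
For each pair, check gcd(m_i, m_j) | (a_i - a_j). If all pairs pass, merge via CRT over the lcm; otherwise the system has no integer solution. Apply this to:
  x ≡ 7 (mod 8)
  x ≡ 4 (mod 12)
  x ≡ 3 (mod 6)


Moduli 8, 12, 6 are not pairwise coprime, so CRT works modulo lcm(m_i) when all pairwise compatibility conditions hold.
Pairwise compatibility: gcd(m_i, m_j) must divide a_i - a_j for every pair.
Merge one congruence at a time:
  Start: x ≡ 7 (mod 8).
  Combine with x ≡ 4 (mod 12): gcd(8, 12) = 4, and 4 - 7 = -3 is NOT divisible by 4.
    ⇒ system is inconsistent (no integer solution).

No solution (the system is inconsistent).


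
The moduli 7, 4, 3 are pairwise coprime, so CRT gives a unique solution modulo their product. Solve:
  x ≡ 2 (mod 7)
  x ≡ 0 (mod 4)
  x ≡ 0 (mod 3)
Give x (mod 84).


Moduli 7, 4, 3 are pairwise coprime; by CRT there is a unique solution modulo M = 7 · 4 · 3 = 84.
Solve pairwise, accumulating the modulus:
  Start with x ≡ 2 (mod 7).
  Combine with x ≡ 0 (mod 4): since gcd(7, 4) = 1, we get a unique residue mod 28.
    Write x = 2 + 7·t and substitute into x ≡ 0 (mod 4): 7·t ≡ 0 − 2 = -2 (mod 4).
    Reduce coefficients mod 4: 3·t ≡ 2 (mod 4).
    The inverse of 3 mod 4 is 3 (since 3·3 = 9 = 2·4 + 1), so t ≡ 3·2 = 6 ≡ 2 (mod 4).
    Then x = 2 + 7·2 = 16, valid modulo lcm(7, 4) = 28: x ≡ 16 (mod 28).
  Combine with x ≡ 0 (mod 3): since gcd(28, 3) = 1, we get a unique residue mod 84.
    Write x = 16 + 28·t and substitute into x ≡ 0 (mod 3): 28·t ≡ 0 − 16 = -16 (mod 3).
    Reduce coefficients mod 3: 1·t ≡ 2 (mod 3).
    So t ≡ 2 (mod 3).
    Then x = 16 + 28·2 = 72, valid modulo lcm(28, 3) = 84: x ≡ 72 (mod 84).
Verify: 72 mod 7 = 2 ✓, 72 mod 4 = 0 ✓, 72 mod 3 = 0 ✓.

x ≡ 72 (mod 84).


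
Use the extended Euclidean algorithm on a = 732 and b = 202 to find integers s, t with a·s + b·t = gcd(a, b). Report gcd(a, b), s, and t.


Euclidean algorithm on (732, 202) — divide until remainder is 0:
  732 = 3 · 202 + 126
  202 = 1 · 126 + 76
  126 = 1 · 76 + 50
  76 = 1 · 50 + 26
  50 = 1 · 26 + 24
  26 = 1 · 24 + 2
  24 = 12 · 2 + 0
gcd(732, 202) = 2.
Track Bezout coefficients alongside the remainders: start with r₀ = 732 = a·1 + b·0 (s = 1, t = 0) and r₁ = 202 = a·0 + b·1 (s = 0, t = 1); each new remainder r_{k+1} = r_{k-1} − q_k·r_k inherits s_{k+1} = s_{k-1} − q_k·s_k, t_{k+1} = t_{k-1} − q_k·t_k, so r_k = a·s_k + b·t_k at every step:
  q = 3: r = 126, s = 1 − 3·0 = 1, t = 0 − 3·1 = -3  (check: 732·1 + 202·(-3) = 126)
  q = 1: r = 76, s = 0 − 1·1 = -1, t = 1 − 1·(-3) = 4  (check: 732·(-1) + 202·4 = 76)
  q = 1: r = 50, s = 1 − 1·(-1) = 2, t = -3 − 1·4 = -7  (check: 732·2 + 202·(-7) = 50)
  q = 1: r = 26, s = -1 − 1·2 = -3, t = 4 − 1·(-7) = 11  (check: 732·(-3) + 202·11 = 26)
  q = 1: r = 24, s = 2 − 1·(-3) = 5, t = -7 − 1·11 = -18  (check: 732·5 + 202·(-18) = 24)
  q = 1: r = 2, s = -3 − 1·5 = -8, t = 11 − 1·(-18) = 29  (check: 732·(-8) + 202·29 = 2)
The row with r = 2 (the gcd) gives the Bezout coefficients s = -8, t = 29.
Result: 732 · (-8) + 202 · (29) = 2.

gcd(732, 202) = 2; s = -8, t = 29 (check: 732·(-8) + 202·29 = 2).


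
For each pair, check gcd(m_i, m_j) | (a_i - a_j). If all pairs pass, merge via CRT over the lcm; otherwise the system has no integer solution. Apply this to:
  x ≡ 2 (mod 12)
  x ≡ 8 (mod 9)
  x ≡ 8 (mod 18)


Moduli 12, 9, 18 are not pairwise coprime, so CRT works modulo lcm(m_i) when all pairwise compatibility conditions hold.
Pairwise compatibility: gcd(m_i, m_j) must divide a_i - a_j for every pair.
Merge one congruence at a time:
  Start: x ≡ 2 (mod 12).
  Combine with x ≡ 8 (mod 9): gcd(12, 9) = 3; 8 - 2 = 6, which IS divisible by 3, so compatible.
    Write x = 2 + 12·t and substitute into x ≡ 8 (mod 9): 12·t ≡ 8 − 2 = 6 (mod 9).
    Divide the congruence (and modulus) by g = 3: 4·t ≡ 2 (mod 3).
    Reduce coefficients mod 3: 1·t ≡ 2 (mod 3).
    So t ≡ 2 (mod 3).
    Then x = 2 + 12·2 = 26, valid modulo lcm(12, 9) = 36: x ≡ 26 (mod 36).
  Combine with x ≡ 8 (mod 18): gcd(36, 18) = 18; 8 - 26 = -18, which IS divisible by 18, so compatible.
    Write x = 26 + 36·t and substitute into x ≡ 8 (mod 18): 36·t ≡ 8 − 26 = -18 (mod 18).
    Divide the congruence (and modulus) by g = 18: 2·t ≡ -1 (mod 1).
    Modulo 1 every t works; take t = 0.
    Then x = 26 + 36·0 = 26, valid modulo lcm(36, 18) = 36: x ≡ 26 (mod 36).
Verify: 26 mod 12 = 2, 26 mod 9 = 8, 26 mod 18 = 8.

x ≡ 26 (mod 36).


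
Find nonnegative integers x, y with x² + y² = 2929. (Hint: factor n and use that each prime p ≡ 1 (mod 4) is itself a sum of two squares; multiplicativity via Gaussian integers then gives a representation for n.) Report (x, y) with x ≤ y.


Step 1: Factor n = 2929 = 29 · 101.
Step 2: Check the mod-4 condition on each prime factor: 29 ≡ 1 (mod 4), exponent 1; 101 ≡ 1 (mod 4), exponent 1.
All primes ≡ 3 (mod 4) appear to even exponent (or don't appear), so by the two-squares theorem n IS expressible as a sum of two squares.
Step 3: Build a representation. Here n = 29 · 101 is a product of primes ≡ 1 (mod 4). Each prime p ≡ 1 (mod 4) is itself a sum of two squares; find a² by testing p − a² for a perfect square:
  29: 29 − 1² = 28, 29 − 2² = 25 = 5² ⇒ 29 = 2² + 5².
  101: 101 − 1² = 100 = 10² ⇒ 101 = 1² + 10².
  Combine using the Brahmagupta–Fibonacci identity (a² + b²)(c² + d²) = (ac − bd)² + (ad + bc)² = (ac + bd)² + (ad − bc)²:
  29 · 101 = 2929: from (2² + 5²)(1² + 10²), take (2·1 − 5·10, 2·10 + 5·1) = (2 − 50, 20 + 5) = (-48, 25); dropping signs (only squares matter) gives (48, 25); check 48² + 25² = 2304 + 625 = 2929 ✓.
Step 4: Order so x ≤ y and verify: 25² + 48² = 625 + 2304 = 2929 = n. ✓

n = 2929 = 25² + 48² (one valid representation with x ≤ y).


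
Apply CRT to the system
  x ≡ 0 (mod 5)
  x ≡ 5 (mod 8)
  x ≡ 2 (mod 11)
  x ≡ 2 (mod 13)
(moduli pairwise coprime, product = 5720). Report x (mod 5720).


Product of moduli M = 5 · 8 · 11 · 13 = 5720.
Merge one congruence at a time:
  Start: x ≡ 0 (mod 5).
  Combine with x ≡ 5 (mod 8); new modulus lcm = 40.
    Write x = 0 + 5·t and substitute into x ≡ 5 (mod 8): 5·t ≡ 5 − 0 = 5 (mod 8).
    The inverse of 5 mod 8 is 5 (since 5·5 = 25 = 3·8 + 1), so t ≡ 5·5 = 25 ≡ 1 (mod 8).
    Then x = 0 + 5·1 = 5, valid modulo lcm(5, 8) = 40: x ≡ 5 (mod 40).
  Combine with x ≡ 2 (mod 11); new modulus lcm = 440.
    Write x = 5 + 40·t and substitute into x ≡ 2 (mod 11): 40·t ≡ 2 − 5 = -3 (mod 11).
    Reduce coefficients mod 11: 7·t ≡ 8 (mod 11).
    The inverse of 7 mod 11 is 8 (since 7·8 = 56 = 5·11 + 1), so t ≡ 8·8 = 64 ≡ 9 (mod 11).
    Then x = 5 + 40·9 = 365, valid modulo lcm(40, 11) = 440: x ≡ 365 (mod 440).
  Combine with x ≡ 2 (mod 13); new modulus lcm = 5720.
    Write x = 365 + 440·t and substitute into x ≡ 2 (mod 13): 440·t ≡ 2 − 365 = -363 (mod 13).
    Reduce coefficients mod 13: 11·t ≡ 1 (mod 13).
    The inverse of 11 mod 13 is 6 (since 11·6 = 66 = 5·13 + 1), so t ≡ 6·1 = 6 ≡ 6 (mod 13).
    Then x = 365 + 440·6 = 3005, valid modulo lcm(440, 13) = 5720: x ≡ 3005 (mod 5720).
Verify against each original: 3005 mod 5 = 0, 3005 mod 8 = 5, 3005 mod 11 = 2, 3005 mod 13 = 2.

x ≡ 3005 (mod 5720).


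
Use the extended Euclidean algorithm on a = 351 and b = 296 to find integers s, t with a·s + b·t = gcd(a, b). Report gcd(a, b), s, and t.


Euclidean algorithm on (351, 296) — divide until remainder is 0:
  351 = 1 · 296 + 55
  296 = 5 · 55 + 21
  55 = 2 · 21 + 13
  21 = 1 · 13 + 8
  13 = 1 · 8 + 5
  8 = 1 · 5 + 3
  5 = 1 · 3 + 2
  3 = 1 · 2 + 1
  2 = 2 · 1 + 0
gcd(351, 296) = 1.
Track Bezout coefficients alongside the remainders: start with r₀ = 351 = a·1 + b·0 (s = 1, t = 0) and r₁ = 296 = a·0 + b·1 (s = 0, t = 1); each new remainder r_{k+1} = r_{k-1} − q_k·r_k inherits s_{k+1} = s_{k-1} − q_k·s_k, t_{k+1} = t_{k-1} − q_k·t_k, so r_k = a·s_k + b·t_k at every step:
  q = 1: r = 55, s = 1 − 1·0 = 1, t = 0 − 1·1 = -1  (check: 351·1 + 296·(-1) = 55)
  q = 5: r = 21, s = 0 − 5·1 = -5, t = 1 − 5·(-1) = 6  (check: 351·(-5) + 296·6 = 21)
  q = 2: r = 13, s = 1 − 2·(-5) = 11, t = -1 − 2·6 = -13  (check: 351·11 + 296·(-13) = 13)
  q = 1: r = 8, s = -5 − 1·11 = -16, t = 6 − 1·(-13) = 19  (check: 351·(-16) + 296·19 = 8)
  q = 1: r = 5, s = 11 − 1·(-16) = 27, t = -13 − 1·19 = -32  (check: 351·27 + 296·(-32) = 5)
  q = 1: r = 3, s = -16 − 1·27 = -43, t = 19 − 1·(-32) = 51  (check: 351·(-43) + 296·51 = 3)
  q = 1: r = 2, s = 27 − 1·(-43) = 70, t = -32 − 1·51 = -83  (check: 351·70 + 296·(-83) = 2)
  q = 1: r = 1, s = -43 − 1·70 = -113, t = 51 − 1·(-83) = 134  (check: 351·(-113) + 296·134 = 1)
The row with r = 1 (the gcd) gives the Bezout coefficients s = -113, t = 134.
Result: 351 · (-113) + 296 · (134) = 1.

gcd(351, 296) = 1; s = -113, t = 134 (check: 351·(-113) + 296·134 = 1).


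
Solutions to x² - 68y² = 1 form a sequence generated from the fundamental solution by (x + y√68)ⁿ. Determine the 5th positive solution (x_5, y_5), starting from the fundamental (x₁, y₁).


Step 1: Find the fundamental solution (x₁, y₁) of x² - 68y² = 1.
  Expand √68 as a continued fraction. a₀ = ⌊√68⌋ = 8; iterate m_{k+1} = d_k·a_k − m_k, d_{k+1} = (68 − m_{k+1}²)/d_k, a_{k+1} = ⌊(a₀ + m_{k+1})/d_{k+1}⌋ (starting m₀ = 0, d₀ = 1), with convergents p_k = a_k·p_{k-1} + p_{k-2}, q_k = a_k·q_{k-1} + q_{k-2} (p₋₁ = 1, q₋₁ = 0):
  k = 0: a₀ = 8; p₀/q₀ = 8/1; p₀² − 68·q₀² = 64 − 68 = -4.
  k = 1: m = 8, d = 4, a = ⌊(8 + 8)/4⌋ = 4; p/q = (4·8 + 1)/(4·1 + 0) = 33/4; p² − 68·q² = 1089 − 1088 = 1.
  The first convergent with p² − 68·q² = 1 gives the fundamental solution (x₁, y₁) = (33, 4).
Step 2: Apply the recurrence (x_{n+1}, y_{n+1}) = (x₁x_n + 68y₁y_n, x₁y_n + y₁x_n) repeatedly.
  From (x_1, y_1) = (33, 4): x_2 = 33·33 + 68·4·4 = 2177; y_2 = 33·4 + 4·33 = 264.
  From (x_2, y_2) = (2177, 264): x_3 = 33·2177 + 68·4·264 = 143649; y_3 = 33·264 + 4·2177 = 17420.
  From (x_3, y_3) = (143649, 17420): x_4 = 33·143649 + 68·4·17420 = 9478657; y_4 = 33·17420 + 4·143649 = 1149456.
  From (x_4, y_4) = (9478657, 1149456): x_5 = 33·9478657 + 68·4·1149456 = 625447713; y_5 = 33·1149456 + 4·9478657 = 75846676.
Step 3: Verify x_5² - 68·y_5² = 391184841696930369 - 391184841696930368 = 1 (should be 1). ✓

(x_1, y_1) = (33, 4); (x_5, y_5) = (625447713, 75846676).


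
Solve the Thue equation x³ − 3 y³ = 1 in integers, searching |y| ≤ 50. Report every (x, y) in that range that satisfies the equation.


The equation is x³ - 3y³ = 1. For fixed y, x³ = 3·y³ + 1, so a solution requires the RHS to be a perfect cube.
Strategy: iterate y from -50 to 50, compute RHS = 3·y³ + 1, and check whether it is a (positive or negative) perfect cube.
Check small values of y:
  y = 0: RHS = 1 = (1)³ ⇒ x = 1 works.
  y = 1: RHS = 4 is not a perfect cube.
  y = -1: RHS = -2 is not a perfect cube.
  y = 2: RHS = 25 is not a perfect cube.
  y = -2: RHS = -23 is not a perfect cube.
  y = 3: RHS = 82 is not a perfect cube.
  y = -3: RHS = -80 is not a perfect cube.
Continuing the search up to |y| = 50 finds no further solutions beyond those listed.
Collected solutions: (1, 0).

Solutions (with |y| ≤ 50): (1, 0).


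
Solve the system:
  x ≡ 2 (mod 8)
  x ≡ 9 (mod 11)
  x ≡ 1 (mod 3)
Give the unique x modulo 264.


Moduli 8, 11, 3 are pairwise coprime; by CRT there is a unique solution modulo M = 8 · 11 · 3 = 264.
Solve pairwise, accumulating the modulus:
  Start with x ≡ 2 (mod 8).
  Combine with x ≡ 9 (mod 11): since gcd(8, 11) = 1, we get a unique residue mod 88.
    Write x = 2 + 8·t and substitute into x ≡ 9 (mod 11): 8·t ≡ 9 − 2 = 7 (mod 11).
    The inverse of 8 mod 11 is 7 (since 8·7 = 56 = 5·11 + 1), so t ≡ 7·7 = 49 ≡ 5 (mod 11).
    Then x = 2 + 8·5 = 42, valid modulo lcm(8, 11) = 88: x ≡ 42 (mod 88).
  Combine with x ≡ 1 (mod 3): since gcd(88, 3) = 1, we get a unique residue mod 264.
    Write x = 42 + 88·t and substitute into x ≡ 1 (mod 3): 88·t ≡ 1 − 42 = -41 (mod 3).
    Reduce coefficients mod 3: 1·t ≡ 1 (mod 3).
    So t ≡ 1 (mod 3).
    Then x = 42 + 88·1 = 130, valid modulo lcm(88, 3) = 264: x ≡ 130 (mod 264).
Verify: 130 mod 8 = 2 ✓, 130 mod 11 = 9 ✓, 130 mod 3 = 1 ✓.

x ≡ 130 (mod 264).


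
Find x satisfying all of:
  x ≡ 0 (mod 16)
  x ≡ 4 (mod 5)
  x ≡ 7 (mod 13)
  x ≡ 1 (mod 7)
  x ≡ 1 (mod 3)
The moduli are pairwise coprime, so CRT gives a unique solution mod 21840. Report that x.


Product of moduli M = 16 · 5 · 13 · 7 · 3 = 21840.
Merge one congruence at a time:
  Start: x ≡ 0 (mod 16).
  Combine with x ≡ 4 (mod 5); new modulus lcm = 80.
    Write x = 0 + 16·t and substitute into x ≡ 4 (mod 5): 16·t ≡ 4 − 0 = 4 (mod 5).
    Reduce coefficients mod 5: 1·t ≡ 4 (mod 5).
    So t ≡ 4 (mod 5).
    Then x = 0 + 16·4 = 64, valid modulo lcm(16, 5) = 80: x ≡ 64 (mod 80).
  Combine with x ≡ 7 (mod 13); new modulus lcm = 1040.
    Write x = 64 + 80·t and substitute into x ≡ 7 (mod 13): 80·t ≡ 7 − 64 = -57 (mod 13).
    Reduce coefficients mod 13: 2·t ≡ 8 (mod 13).
    The inverse of 2 mod 13 is 7 (since 2·7 = 14 = 1·13 + 1), so t ≡ 7·8 = 56 ≡ 4 (mod 13).
    Then x = 64 + 80·4 = 384, valid modulo lcm(80, 13) = 1040: x ≡ 384 (mod 1040).
  Combine with x ≡ 1 (mod 7); new modulus lcm = 7280.
    Write x = 384 + 1040·t and substitute into x ≡ 1 (mod 7): 1040·t ≡ 1 − 384 = -383 (mod 7).
    Reduce coefficients mod 7: 4·t ≡ 2 (mod 7).
    The inverse of 4 mod 7 is 2 (since 4·2 = 8 = 1·7 + 1), so t ≡ 2·2 = 4 ≡ 4 (mod 7).
    Then x = 384 + 1040·4 = 4544, valid modulo lcm(1040, 7) = 7280: x ≡ 4544 (mod 7280).
  Combine with x ≡ 1 (mod 3); new modulus lcm = 21840.
    Write x = 4544 + 7280·t and substitute into x ≡ 1 (mod 3): 7280·t ≡ 1 − 4544 = -4543 (mod 3).
    Reduce coefficients mod 3: 2·t ≡ 2 (mod 3).
    The inverse of 2 mod 3 is 2 (since 2·2 = 4 = 1·3 + 1), so t ≡ 2·2 = 4 ≡ 1 (mod 3).
    Then x = 4544 + 7280·1 = 11824, valid modulo lcm(7280, 3) = 21840: x ≡ 11824 (mod 21840).
Verify against each original: 11824 mod 16 = 0, 11824 mod 5 = 4, 11824 mod 13 = 7, 11824 mod 7 = 1, 11824 mod 3 = 1.

x ≡ 11824 (mod 21840).


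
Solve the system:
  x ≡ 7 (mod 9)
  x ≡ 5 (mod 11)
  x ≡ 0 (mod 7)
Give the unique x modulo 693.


Moduli 9, 11, 7 are pairwise coprime; by CRT there is a unique solution modulo M = 9 · 11 · 7 = 693.
Solve pairwise, accumulating the modulus:
  Start with x ≡ 7 (mod 9).
  Combine with x ≡ 5 (mod 11): since gcd(9, 11) = 1, we get a unique residue mod 99.
    Write x = 7 + 9·t and substitute into x ≡ 5 (mod 11): 9·t ≡ 5 − 7 = -2 (mod 11).
    Reduce coefficients mod 11: 9·t ≡ 9 (mod 11).
    The inverse of 9 mod 11 is 5 (since 9·5 = 45 = 4·11 + 1), so t ≡ 5·9 = 45 ≡ 1 (mod 11).
    Then x = 7 + 9·1 = 16, valid modulo lcm(9, 11) = 99: x ≡ 16 (mod 99).
  Combine with x ≡ 0 (mod 7): since gcd(99, 7) = 1, we get a unique residue mod 693.
    Write x = 16 + 99·t and substitute into x ≡ 0 (mod 7): 99·t ≡ 0 − 16 = -16 (mod 7).
    Reduce coefficients mod 7: 1·t ≡ 5 (mod 7).
    So t ≡ 5 (mod 7).
    Then x = 16 + 99·5 = 511, valid modulo lcm(99, 7) = 693: x ≡ 511 (mod 693).
Verify: 511 mod 9 = 7 ✓, 511 mod 11 = 5 ✓, 511 mod 7 = 0 ✓.

x ≡ 511 (mod 693).


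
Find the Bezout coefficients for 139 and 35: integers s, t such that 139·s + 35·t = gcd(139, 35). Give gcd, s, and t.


Euclidean algorithm on (139, 35) — divide until remainder is 0:
  139 = 3 · 35 + 34
  35 = 1 · 34 + 1
  34 = 34 · 1 + 0
gcd(139, 35) = 1.
Track Bezout coefficients alongside the remainders: start with r₀ = 139 = a·1 + b·0 (s = 1, t = 0) and r₁ = 35 = a·0 + b·1 (s = 0, t = 1); each new remainder r_{k+1} = r_{k-1} − q_k·r_k inherits s_{k+1} = s_{k-1} − q_k·s_k, t_{k+1} = t_{k-1} − q_k·t_k, so r_k = a·s_k + b·t_k at every step:
  q = 3: r = 34, s = 1 − 3·0 = 1, t = 0 − 3·1 = -3  (check: 139·1 + 35·(-3) = 34)
  q = 1: r = 1, s = 0 − 1·1 = -1, t = 1 − 1·(-3) = 4  (check: 139·(-1) + 35·4 = 1)
The row with r = 1 (the gcd) gives the Bezout coefficients s = -1, t = 4.
Result: 139 · (-1) + 35 · (4) = 1.

gcd(139, 35) = 1; s = -1, t = 4 (check: 139·(-1) + 35·4 = 1).


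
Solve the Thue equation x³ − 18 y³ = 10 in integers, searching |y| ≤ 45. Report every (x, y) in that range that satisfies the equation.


The equation is x³ - 18y³ = 10. For fixed y, x³ = 18·y³ + 10, so a solution requires the RHS to be a perfect cube.
Strategy: iterate y from -45 to 45, compute RHS = 18·y³ + 10, and check whether it is a (positive or negative) perfect cube.
Check small values of y:
  y = 0: RHS = 10 is not a perfect cube.
  y = 1: RHS = 28 is not a perfect cube.
  y = -1: RHS = -8 = (-2)³ ⇒ x = -2 works.
  y = 2: RHS = 154 is not a perfect cube.
  y = -2: RHS = -134 is not a perfect cube.
  y = 3: RHS = 496 is not a perfect cube.
  y = -3: RHS = -476 is not a perfect cube.
Continuing the search up to |y| = 45 finds no further solutions beyond those listed.
Collected solutions: (-2, -1).

Solutions (with |y| ≤ 45): (-2, -1).


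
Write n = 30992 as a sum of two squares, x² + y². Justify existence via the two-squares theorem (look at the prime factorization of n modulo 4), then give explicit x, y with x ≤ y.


Step 1: Factor n = 30992 = 2^4 · 13 · 149.
Step 2: Check the mod-4 condition on each prime factor: 2 = 2 (special); 13 ≡ 1 (mod 4), exponent 1; 149 ≡ 1 (mod 4), exponent 1.
All primes ≡ 3 (mod 4) appear to even exponent (or don't appear), so by the two-squares theorem n IS expressible as a sum of two squares.
Step 3: Build a representation. Group n = k² · m with k = 4 and m = 13 · 149 = 1937 (a product of primes ≡ 1 (mod 4)); a representation of m scales to one of n via (k·x)² + (k·y)² = k²(x² + y²). Each prime p ≡ 1 (mod 4) is itself a sum of two squares; find a² by testing p − a² for a perfect square:
  13: 13 − 1² = 12, 13 − 2² = 9 = 3² ⇒ 13 = 2² + 3².
  149: 149 − 1² = 148, 149 − 2² = 145, 149 − 3² = 140, 149 − 4² = 133, 149 − 5² = 124, 149 − 6² = 113, 149 − 7² = 100 = 10² ⇒ 149 = 7² + 10².
  Combine using the Brahmagupta–Fibonacci identity (a² + b²)(c² + d²) = (ac − bd)² + (ad + bc)² = (ac + bd)² + (ad − bc)²:
  13 · 149 = 1937: from (2² + 3²)(7² + 10²), take (2·7 − 3·10, 2·10 + 3·7) = (14 − 30, 20 + 21) = (-16, 41); dropping signs (only squares matter) gives (16, 41); check 16² + 41² = 256 + 1681 = 1937 ✓.
  Scale by k = 4: (4·16, 4·41) = (64, 164).
Step 4: Order so x ≤ y and verify: 64² + 164² = 4096 + 26896 = 30992 = n. ✓

n = 30992 = 64² + 164² (one valid representation with x ≤ y).


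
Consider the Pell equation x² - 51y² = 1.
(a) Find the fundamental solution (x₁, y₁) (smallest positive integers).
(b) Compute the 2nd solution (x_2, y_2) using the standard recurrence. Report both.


Step 1: Find the fundamental solution (x₁, y₁) of x² - 51y² = 1.
  Expand √51 as a continued fraction. a₀ = ⌊√51⌋ = 7; iterate m_{k+1} = d_k·a_k − m_k, d_{k+1} = (51 − m_{k+1}²)/d_k, a_{k+1} = ⌊(a₀ + m_{k+1})/d_{k+1}⌋ (starting m₀ = 0, d₀ = 1), with convergents p_k = a_k·p_{k-1} + p_{k-2}, q_k = a_k·q_{k-1} + q_{k-2} (p₋₁ = 1, q₋₁ = 0):
  k = 0: a₀ = 7; p₀/q₀ = 7/1; p₀² − 51·q₀² = 49 − 51 = -2.
  k = 1: m = 7, d = 2, a = ⌊(7 + 7)/2⌋ = 7; p/q = (7·7 + 1)/(7·1 + 0) = 50/7; p² − 51·q² = 2500 − 2499 = 1.
  The first convergent with p² − 51·q² = 1 gives the fundamental solution (x₁, y₁) = (50, 7).
Step 2: Apply the recurrence (x_{n+1}, y_{n+1}) = (x₁x_n + 51y₁y_n, x₁y_n + y₁x_n) repeatedly.
  From (x_1, y_1) = (50, 7): x_2 = 50·50 + 51·7·7 = 4999; y_2 = 50·7 + 7·50 = 700.
Step 3: Verify x_2² - 51·y_2² = 24990001 - 24990000 = 1 (should be 1). ✓

(x_1, y_1) = (50, 7); (x_2, y_2) = (4999, 700).


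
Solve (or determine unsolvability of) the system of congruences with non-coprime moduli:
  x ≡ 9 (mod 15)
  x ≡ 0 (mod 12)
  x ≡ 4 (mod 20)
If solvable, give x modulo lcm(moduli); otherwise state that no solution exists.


Moduli 15, 12, 20 are not pairwise coprime, so CRT works modulo lcm(m_i) when all pairwise compatibility conditions hold.
Pairwise compatibility: gcd(m_i, m_j) must divide a_i - a_j for every pair.
Merge one congruence at a time:
  Start: x ≡ 9 (mod 15).
  Combine with x ≡ 0 (mod 12): gcd(15, 12) = 3; 0 - 9 = -9, which IS divisible by 3, so compatible.
    Write x = 9 + 15·t and substitute into x ≡ 0 (mod 12): 15·t ≡ 0 − 9 = -9 (mod 12).
    Divide the congruence (and modulus) by g = 3: 5·t ≡ -3 (mod 4).
    Reduce coefficients mod 4: 1·t ≡ 1 (mod 4).
    So t ≡ 1 (mod 4).
    Then x = 9 + 15·1 = 24, valid modulo lcm(15, 12) = 60: x ≡ 24 (mod 60).
  Combine with x ≡ 4 (mod 20): gcd(60, 20) = 20; 4 - 24 = -20, which IS divisible by 20, so compatible.
    Write x = 24 + 60·t and substitute into x ≡ 4 (mod 20): 60·t ≡ 4 − 24 = -20 (mod 20).
    Divide the congruence (and modulus) by g = 20: 3·t ≡ -1 (mod 1).
    Modulo 1 every t works; take t = 0.
    Then x = 24 + 60·0 = 24, valid modulo lcm(60, 20) = 60: x ≡ 24 (mod 60).
Verify: 24 mod 15 = 9, 24 mod 12 = 0, 24 mod 20 = 4.

x ≡ 24 (mod 60).


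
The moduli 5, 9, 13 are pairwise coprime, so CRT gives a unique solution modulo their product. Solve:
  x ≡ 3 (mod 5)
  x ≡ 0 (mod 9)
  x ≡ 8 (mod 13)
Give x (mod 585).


Moduli 5, 9, 13 are pairwise coprime; by CRT there is a unique solution modulo M = 5 · 9 · 13 = 585.
Solve pairwise, accumulating the modulus:
  Start with x ≡ 3 (mod 5).
  Combine with x ≡ 0 (mod 9): since gcd(5, 9) = 1, we get a unique residue mod 45.
    Write x = 3 + 5·t and substitute into x ≡ 0 (mod 9): 5·t ≡ 0 − 3 = -3 (mod 9).
    Reduce coefficients mod 9: 5·t ≡ 6 (mod 9).
    The inverse of 5 mod 9 is 2 (since 5·2 = 10 = 1·9 + 1), so t ≡ 2·6 = 12 ≡ 3 (mod 9).
    Then x = 3 + 5·3 = 18, valid modulo lcm(5, 9) = 45: x ≡ 18 (mod 45).
  Combine with x ≡ 8 (mod 13): since gcd(45, 13) = 1, we get a unique residue mod 585.
    Write x = 18 + 45·t and substitute into x ≡ 8 (mod 13): 45·t ≡ 8 − 18 = -10 (mod 13).
    Reduce coefficients mod 13: 6·t ≡ 3 (mod 13).
    The inverse of 6 mod 13 is 11 (since 6·11 = 66 = 5·13 + 1), so t ≡ 11·3 = 33 ≡ 7 (mod 13).
    Then x = 18 + 45·7 = 333, valid modulo lcm(45, 13) = 585: x ≡ 333 (mod 585).
Verify: 333 mod 5 = 3 ✓, 333 mod 9 = 0 ✓, 333 mod 13 = 8 ✓.

x ≡ 333 (mod 585).


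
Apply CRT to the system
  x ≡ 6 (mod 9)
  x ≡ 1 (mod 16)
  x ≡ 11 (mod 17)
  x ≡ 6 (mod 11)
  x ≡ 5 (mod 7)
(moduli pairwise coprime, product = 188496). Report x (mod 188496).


Product of moduli M = 9 · 16 · 17 · 11 · 7 = 188496.
Merge one congruence at a time:
  Start: x ≡ 6 (mod 9).
  Combine with x ≡ 1 (mod 16); new modulus lcm = 144.
    Write x = 6 + 9·t and substitute into x ≡ 1 (mod 16): 9·t ≡ 1 − 6 = -5 (mod 16).
    Reduce coefficients mod 16: 9·t ≡ 11 (mod 16).
    The inverse of 9 mod 16 is 9 (since 9·9 = 81 = 5·16 + 1), so t ≡ 9·11 = 99 ≡ 3 (mod 16).
    Then x = 6 + 9·3 = 33, valid modulo lcm(9, 16) = 144: x ≡ 33 (mod 144).
  Combine with x ≡ 11 (mod 17); new modulus lcm = 2448.
    Write x = 33 + 144·t and substitute into x ≡ 11 (mod 17): 144·t ≡ 11 − 33 = -22 (mod 17).
    Reduce coefficients mod 17: 8·t ≡ 12 (mod 17).
    The inverse of 8 mod 17 is 15 (since 8·15 = 120 = 7·17 + 1), so t ≡ 15·12 = 180 ≡ 10 (mod 17).
    Then x = 33 + 144·10 = 1473, valid modulo lcm(144, 17) = 2448: x ≡ 1473 (mod 2448).
  Combine with x ≡ 6 (mod 11); new modulus lcm = 26928.
    Write x = 1473 + 2448·t and substitute into x ≡ 6 (mod 11): 2448·t ≡ 6 − 1473 = -1467 (mod 11).
    Reduce coefficients mod 11: 6·t ≡ 7 (mod 11).
    The inverse of 6 mod 11 is 2 (since 6·2 = 12 = 1·11 + 1), so t ≡ 2·7 = 14 ≡ 3 (mod 11).
    Then x = 1473 + 2448·3 = 8817, valid modulo lcm(2448, 11) = 26928: x ≡ 8817 (mod 26928).
  Combine with x ≡ 5 (mod 7); new modulus lcm = 188496.
    Write x = 8817 + 26928·t and substitute into x ≡ 5 (mod 7): 26928·t ≡ 5 − 8817 = -8812 (mod 7).
    Reduce coefficients mod 7: 6·t ≡ 1 (mod 7).
    The inverse of 6 mod 7 is 6 (since 6·6 = 36 = 5·7 + 1), so t ≡ 6·1 = 6 ≡ 6 (mod 7).
    Then x = 8817 + 26928·6 = 170385, valid modulo lcm(26928, 7) = 188496: x ≡ 170385 (mod 188496).
Verify against each original: 170385 mod 9 = 6, 170385 mod 16 = 1, 170385 mod 17 = 11, 170385 mod 11 = 6, 170385 mod 7 = 5.

x ≡ 170385 (mod 188496).


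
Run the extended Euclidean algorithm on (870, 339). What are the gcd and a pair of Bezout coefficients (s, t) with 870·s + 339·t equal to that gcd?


Euclidean algorithm on (870, 339) — divide until remainder is 0:
  870 = 2 · 339 + 192
  339 = 1 · 192 + 147
  192 = 1 · 147 + 45
  147 = 3 · 45 + 12
  45 = 3 · 12 + 9
  12 = 1 · 9 + 3
  9 = 3 · 3 + 0
gcd(870, 339) = 3.
Track Bezout coefficients alongside the remainders: start with r₀ = 870 = a·1 + b·0 (s = 1, t = 0) and r₁ = 339 = a·0 + b·1 (s = 0, t = 1); each new remainder r_{k+1} = r_{k-1} − q_k·r_k inherits s_{k+1} = s_{k-1} − q_k·s_k, t_{k+1} = t_{k-1} − q_k·t_k, so r_k = a·s_k + b·t_k at every step:
  q = 2: r = 192, s = 1 − 2·0 = 1, t = 0 − 2·1 = -2  (check: 870·1 + 339·(-2) = 192)
  q = 1: r = 147, s = 0 − 1·1 = -1, t = 1 − 1·(-2) = 3  (check: 870·(-1) + 339·3 = 147)
  q = 1: r = 45, s = 1 − 1·(-1) = 2, t = -2 − 1·3 = -5  (check: 870·2 + 339·(-5) = 45)
  q = 3: r = 12, s = -1 − 3·2 = -7, t = 3 − 3·(-5) = 18  (check: 870·(-7) + 339·18 = 12)
  q = 3: r = 9, s = 2 − 3·(-7) = 23, t = -5 − 3·18 = -59  (check: 870·23 + 339·(-59) = 9)
  q = 1: r = 3, s = -7 − 1·23 = -30, t = 18 − 1·(-59) = 77  (check: 870·(-30) + 339·77 = 3)
The row with r = 3 (the gcd) gives the Bezout coefficients s = -30, t = 77.
Result: 870 · (-30) + 339 · (77) = 3.

gcd(870, 339) = 3; s = -30, t = 77 (check: 870·(-30) + 339·77 = 3).


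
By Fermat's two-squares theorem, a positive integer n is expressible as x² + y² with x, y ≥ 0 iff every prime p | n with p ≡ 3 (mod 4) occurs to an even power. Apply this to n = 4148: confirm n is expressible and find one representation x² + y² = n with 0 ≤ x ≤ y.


Step 1: Factor n = 4148 = 2^2 · 17 · 61.
Step 2: Check the mod-4 condition on each prime factor: 2 = 2 (special); 17 ≡ 1 (mod 4), exponent 1; 61 ≡ 1 (mod 4), exponent 1.
All primes ≡ 3 (mod 4) appear to even exponent (or don't appear), so by the two-squares theorem n IS expressible as a sum of two squares.
Step 3: Build a representation. Group n = k² · m with k = 2 and m = 17 · 61 = 1037 (a product of primes ≡ 1 (mod 4)); a representation of m scales to one of n via (k·x)² + (k·y)² = k²(x² + y²). Each prime p ≡ 1 (mod 4) is itself a sum of two squares; find a² by testing p − a² for a perfect square:
  17: 17 − 1² = 16 = 4² ⇒ 17 = 1² + 4².
  61: 61 − 1² = 60, 61 − 2² = 57, 61 − 3² = 52, 61 − 4² = 45, 61 − 5² = 36 = 6² ⇒ 61 = 5² + 6².
  Combine using the Brahmagupta–Fibonacci identity (a² + b²)(c² + d²) = (ac − bd)² + (ad + bc)² = (ac + bd)² + (ad − bc)²:
  17 · 61 = 1037: from (1² + 4²)(5² + 6²), take (1·5 − 4·6, 1·6 + 4·5) = (5 − 24, 6 + 20) = (-19, 26); dropping signs (only squares matter) gives (19, 26); check 19² + 26² = 361 + 676 = 1037 ✓.
  Scale by k = 2: (2·19, 2·26) = (38, 52).
Step 4: Order so x ≤ y and verify: 38² + 52² = 1444 + 2704 = 4148 = n. ✓

n = 4148 = 38² + 52² (one valid representation with x ≤ y).


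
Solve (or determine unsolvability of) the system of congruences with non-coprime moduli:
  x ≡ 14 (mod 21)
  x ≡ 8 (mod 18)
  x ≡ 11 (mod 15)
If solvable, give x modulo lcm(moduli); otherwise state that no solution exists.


Moduli 21, 18, 15 are not pairwise coprime, so CRT works modulo lcm(m_i) when all pairwise compatibility conditions hold.
Pairwise compatibility: gcd(m_i, m_j) must divide a_i - a_j for every pair.
Merge one congruence at a time:
  Start: x ≡ 14 (mod 21).
  Combine with x ≡ 8 (mod 18): gcd(21, 18) = 3; 8 - 14 = -6, which IS divisible by 3, so compatible.
    Write x = 14 + 21·t and substitute into x ≡ 8 (mod 18): 21·t ≡ 8 − 14 = -6 (mod 18).
    Divide the congruence (and modulus) by g = 3: 7·t ≡ -2 (mod 6).
    Reduce coefficients mod 6: 1·t ≡ 4 (mod 6).
    So t ≡ 4 (mod 6).
    Then x = 14 + 21·4 = 98, valid modulo lcm(21, 18) = 126: x ≡ 98 (mod 126).
  Combine with x ≡ 11 (mod 15): gcd(126, 15) = 3; 11 - 98 = -87, which IS divisible by 3, so compatible.
    Write x = 98 + 126·t and substitute into x ≡ 11 (mod 15): 126·t ≡ 11 − 98 = -87 (mod 15).
    Divide the congruence (and modulus) by g = 3: 42·t ≡ -29 (mod 5).
    Reduce coefficients mod 5: 2·t ≡ 1 (mod 5).
    The inverse of 2 mod 5 is 3 (since 2·3 = 6 = 1·5 + 1), so t ≡ 3·1 = 3 ≡ 3 (mod 5).
    Then x = 98 + 126·3 = 476, valid modulo lcm(126, 15) = 630: x ≡ 476 (mod 630).
Verify: 476 mod 21 = 14, 476 mod 18 = 8, 476 mod 15 = 11.

x ≡ 476 (mod 630).


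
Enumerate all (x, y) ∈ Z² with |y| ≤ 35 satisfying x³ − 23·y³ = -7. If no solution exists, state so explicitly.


The equation is x³ - 23y³ = -7. For fixed y, x³ = 23·y³ − 7, so a solution requires the RHS to be a perfect cube.
Strategy: iterate y from -35 to 35, compute RHS = 23·y³ − 7, and check whether it is a (positive or negative) perfect cube.
Check small values of y:
  y = 0: RHS = -7 is not a perfect cube.
  y = 1: RHS = 16 is not a perfect cube.
  y = -1: RHS = -30 is not a perfect cube.
  y = 2: RHS = 177 is not a perfect cube.
  y = -2: RHS = -191 is not a perfect cube.
  y = 3: RHS = 614 is not a perfect cube.
  y = -3: RHS = -628 is not a perfect cube.
Continuing the search up to |y| = 35 finds no solutions either.
No (x, y) in the scanned range satisfies the equation.

No integer solutions with |y| ≤ 35.


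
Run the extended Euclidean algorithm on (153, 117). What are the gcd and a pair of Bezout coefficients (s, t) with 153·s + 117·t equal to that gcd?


Euclidean algorithm on (153, 117) — divide until remainder is 0:
  153 = 1 · 117 + 36
  117 = 3 · 36 + 9
  36 = 4 · 9 + 0
gcd(153, 117) = 9.
Track Bezout coefficients alongside the remainders: start with r₀ = 153 = a·1 + b·0 (s = 1, t = 0) and r₁ = 117 = a·0 + b·1 (s = 0, t = 1); each new remainder r_{k+1} = r_{k-1} − q_k·r_k inherits s_{k+1} = s_{k-1} − q_k·s_k, t_{k+1} = t_{k-1} − q_k·t_k, so r_k = a·s_k + b·t_k at every step:
  q = 1: r = 36, s = 1 − 1·0 = 1, t = 0 − 1·1 = -1  (check: 153·1 + 117·(-1) = 36)
  q = 3: r = 9, s = 0 − 3·1 = -3, t = 1 − 3·(-1) = 4  (check: 153·(-3) + 117·4 = 9)
The row with r = 9 (the gcd) gives the Bezout coefficients s = -3, t = 4.
Result: 153 · (-3) + 117 · (4) = 9.

gcd(153, 117) = 9; s = -3, t = 4 (check: 153·(-3) + 117·4 = 9).


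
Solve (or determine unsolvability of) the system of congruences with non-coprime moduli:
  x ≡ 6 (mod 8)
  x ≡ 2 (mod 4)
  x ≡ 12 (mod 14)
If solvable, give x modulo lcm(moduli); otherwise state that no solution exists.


Moduli 8, 4, 14 are not pairwise coprime, so CRT works modulo lcm(m_i) when all pairwise compatibility conditions hold.
Pairwise compatibility: gcd(m_i, m_j) must divide a_i - a_j for every pair.
Merge one congruence at a time:
  Start: x ≡ 6 (mod 8).
  Combine with x ≡ 2 (mod 4): gcd(8, 4) = 4; 2 - 6 = -4, which IS divisible by 4, so compatible.
    Write x = 6 + 8·t and substitute into x ≡ 2 (mod 4): 8·t ≡ 2 − 6 = -4 (mod 4).
    Divide the congruence (and modulus) by g = 4: 2·t ≡ -1 (mod 1).
    Modulo 1 every t works; take t = 0.
    Then x = 6 + 8·0 = 6, valid modulo lcm(8, 4) = 8: x ≡ 6 (mod 8).
  Combine with x ≡ 12 (mod 14): gcd(8, 14) = 2; 12 - 6 = 6, which IS divisible by 2, so compatible.
    Write x = 6 + 8·t and substitute into x ≡ 12 (mod 14): 8·t ≡ 12 − 6 = 6 (mod 14).
    Divide the congruence (and modulus) by g = 2: 4·t ≡ 3 (mod 7).
    The inverse of 4 mod 7 is 2 (since 4·2 = 8 = 1·7 + 1), so t ≡ 2·3 = 6 ≡ 6 (mod 7).
    Then x = 6 + 8·6 = 54, valid modulo lcm(8, 14) = 56: x ≡ 54 (mod 56).
Verify: 54 mod 8 = 6, 54 mod 4 = 2, 54 mod 14 = 12.

x ≡ 54 (mod 56).


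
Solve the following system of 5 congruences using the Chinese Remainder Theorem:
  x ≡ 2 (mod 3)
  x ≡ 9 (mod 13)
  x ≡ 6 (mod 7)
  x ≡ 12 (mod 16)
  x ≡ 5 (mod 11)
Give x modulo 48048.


Product of moduli M = 3 · 13 · 7 · 16 · 11 = 48048.
Merge one congruence at a time:
  Start: x ≡ 2 (mod 3).
  Combine with x ≡ 9 (mod 13); new modulus lcm = 39.
    Write x = 2 + 3·t and substitute into x ≡ 9 (mod 13): 3·t ≡ 9 − 2 = 7 (mod 13).
    The inverse of 3 mod 13 is 9 (since 3·9 = 27 = 2·13 + 1), so t ≡ 9·7 = 63 ≡ 11 (mod 13).
    Then x = 2 + 3·11 = 35, valid modulo lcm(3, 13) = 39: x ≡ 35 (mod 39).
  Combine with x ≡ 6 (mod 7); new modulus lcm = 273.
    Write x = 35 + 39·t and substitute into x ≡ 6 (mod 7): 39·t ≡ 6 − 35 = -29 (mod 7).
    Reduce coefficients mod 7: 4·t ≡ 6 (mod 7).
    The inverse of 4 mod 7 is 2 (since 4·2 = 8 = 1·7 + 1), so t ≡ 2·6 = 12 ≡ 5 (mod 7).
    Then x = 35 + 39·5 = 230, valid modulo lcm(39, 7) = 273: x ≡ 230 (mod 273).
  Combine with x ≡ 12 (mod 16); new modulus lcm = 4368.
    Write x = 230 + 273·t and substitute into x ≡ 12 (mod 16): 273·t ≡ 12 − 230 = -218 (mod 16).
    Reduce coefficients mod 16: 1·t ≡ 6 (mod 16).
    So t ≡ 6 (mod 16).
    Then x = 230 + 273·6 = 1868, valid modulo lcm(273, 16) = 4368: x ≡ 1868 (mod 4368).
  Combine with x ≡ 5 (mod 11); new modulus lcm = 48048.
    Write x = 1868 + 4368·t and substitute into x ≡ 5 (mod 11): 4368·t ≡ 5 − 1868 = -1863 (mod 11).
    Reduce coefficients mod 11: 1·t ≡ 7 (mod 11).
    So t ≡ 7 (mod 11).
    Then x = 1868 + 4368·7 = 32444, valid modulo lcm(4368, 11) = 48048: x ≡ 32444 (mod 48048).
Verify against each original: 32444 mod 3 = 2, 32444 mod 13 = 9, 32444 mod 7 = 6, 32444 mod 16 = 12, 32444 mod 11 = 5.

x ≡ 32444 (mod 48048).


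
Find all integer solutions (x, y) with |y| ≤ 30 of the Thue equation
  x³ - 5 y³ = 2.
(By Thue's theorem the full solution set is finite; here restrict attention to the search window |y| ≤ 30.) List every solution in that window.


The equation is x³ - 5y³ = 2. For fixed y, x³ = 5·y³ + 2, so a solution requires the RHS to be a perfect cube.
Strategy: iterate y from -30 to 30, compute RHS = 5·y³ + 2, and check whether it is a (positive or negative) perfect cube.
Check small values of y:
  y = 0: RHS = 2 is not a perfect cube.
  y = 1: RHS = 7 is not a perfect cube.
  y = -1: RHS = -3 is not a perfect cube.
  y = 2: RHS = 42 is not a perfect cube.
  y = -2: RHS = -38 is not a perfect cube.
  y = 3: RHS = 137 is not a perfect cube.
  y = -3: RHS = -133 is not a perfect cube.
Continuing the search up to |y| = 30 finds no solutions either.
No (x, y) in the scanned range satisfies the equation.

No integer solutions with |y| ≤ 30.
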